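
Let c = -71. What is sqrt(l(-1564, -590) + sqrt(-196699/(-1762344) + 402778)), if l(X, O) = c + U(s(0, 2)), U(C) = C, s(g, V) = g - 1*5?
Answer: sqrt(-182133552816 + 8159*sqrt(34749193483155774))/48954 ≈ 23.636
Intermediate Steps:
s(g, V) = -5 + g (s(g, V) = g - 5 = -5 + g)
l(X, O) = -76 (l(X, O) = -71 + (-5 + 0) = -71 - 5 = -76)
sqrt(l(-1564, -590) + sqrt(-196699/(-1762344) + 402778)) = sqrt(-76 + sqrt(-196699/(-1762344) + 402778)) = sqrt(-76 + sqrt(-196699*(-1/1762344) + 402778)) = sqrt(-76 + sqrt(196699/1762344 + 402778)) = sqrt(-76 + sqrt(709833588331/1762344)) = sqrt(-76 + sqrt(34749193483155774)/293724)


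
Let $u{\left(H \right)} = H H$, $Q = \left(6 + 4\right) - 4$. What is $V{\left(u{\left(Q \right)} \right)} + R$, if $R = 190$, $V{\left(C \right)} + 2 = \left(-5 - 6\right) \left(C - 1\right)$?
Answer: $-197$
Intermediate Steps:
$Q = 6$ ($Q = 10 - 4 = 6$)
$u{\left(H \right)} = H^{2}$
$V{\left(C \right)} = 9 - 11 C$ ($V{\left(C \right)} = -2 + \left(-5 - 6\right) \left(C - 1\right) = -2 - 11 \left(-1 + C\right) = -2 - \left(-11 + 11 C\right) = 9 - 11 C$)
$V{\left(u{\left(Q \right)} \right)} + R = \left(9 - 11 \cdot 6^{2}\right) + 190 = \left(9 - 396\right) + 190 = -387 + 190 = -197$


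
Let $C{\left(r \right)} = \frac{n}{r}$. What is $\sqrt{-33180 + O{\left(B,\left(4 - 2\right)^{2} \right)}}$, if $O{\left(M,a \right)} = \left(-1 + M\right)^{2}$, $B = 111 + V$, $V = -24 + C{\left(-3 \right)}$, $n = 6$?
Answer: $2 i \sqrt{6531} \approx 161.63 i$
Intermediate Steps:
$C{\left(r \right)} = \frac{6}{r}$
$V = -26$ ($V = -24 + \frac{6}{-3} = -24 + 6 \left(- \frac{1}{3}\right) = -24 - 2 = -26$)
$B = 85$ ($B = 111 - 26 = 85$)
$\sqrt{-33180 + O{\left(B,\left(4 - 2\right)^{2} \right)}} = \sqrt{-33180 + \left(-1 + 85\right)^{2}} = \sqrt{-33180 + 84^{2}} = \sqrt{-33180 + 7056} = \sqrt{-26124} = 2 i \sqrt{6531}$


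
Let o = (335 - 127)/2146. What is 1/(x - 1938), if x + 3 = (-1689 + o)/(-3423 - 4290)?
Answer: -8276049/16061998916 ≈ -0.00051526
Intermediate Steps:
o = 104/1073 (o = 208*(1/2146) = 104/1073 ≈ 0.096925)
x = -23015954/8276049 (x = -3 + (-1689 + 104/1073)/(-3423 - 4290) = -3 - 1812193/1073/(-7713) = -3 - 1812193/1073*(-1/7713) = -3 + 1812193/8276049 = -23015954/8276049 ≈ -2.7810)
1/(x - 1938) = 1/(-23015954/8276049 - 1938) = 1/(-16061998916/8276049) = -8276049/16061998916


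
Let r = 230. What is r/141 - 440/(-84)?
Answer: 2260/329 ≈ 6.8693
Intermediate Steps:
r/141 - 440/(-84) = 230/141 - 440/(-84) = 230*(1/141) - 440*(-1/84) = 230/141 + 110/21 = 2260/329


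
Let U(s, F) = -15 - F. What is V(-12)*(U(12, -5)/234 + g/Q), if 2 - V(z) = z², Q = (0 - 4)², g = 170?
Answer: -703255/468 ≈ -1502.7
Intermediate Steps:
Q = 16 (Q = (-4)² = 16)
V(z) = 2 - z²
V(-12)*(U(12, -5)/234 + g/Q) = (2 - 1*(-12)²)*((-15 - 1*(-5))/234 + 170/16) = (2 - 1*144)*((-15 + 5)*(1/234) + 170*(1/16)) = (2 - 144)*(-10*1/234 + 85/8) = -142*(-5/117 + 85/8) = -142*9905/936 = -703255/468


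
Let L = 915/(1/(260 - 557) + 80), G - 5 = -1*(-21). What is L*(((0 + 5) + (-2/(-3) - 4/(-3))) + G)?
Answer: 8967915/23759 ≈ 377.45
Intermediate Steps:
G = 26 (G = 5 - 1*(-21) = 5 + 21 = 26)
L = 271755/23759 (L = 915/(1/(-297) + 80) = 915/(-1/297 + 80) = 915/(23759/297) = 915*(297/23759) = 271755/23759 ≈ 11.438)
L*(((0 + 5) + (-2/(-3) - 4/(-3))) + G) = 271755*(((0 + 5) + (-2/(-3) - 4/(-3))) + 26)/23759 = 271755*((5 + (-2*(-⅓) - 4*(-⅓))) + 26)/23759 = 271755*((5 + (⅔ + 4/3)) + 26)/23759 = 271755*((5 + 2) + 26)/23759 = 271755*(7 + 26)/23759 = (271755/23759)*33 = 8967915/23759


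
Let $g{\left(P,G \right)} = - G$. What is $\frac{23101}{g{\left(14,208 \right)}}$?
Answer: $- \frac{1777}{16} \approx -111.06$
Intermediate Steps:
$\frac{23101}{g{\left(14,208 \right)}} = \frac{23101}{\left(-1\right) 208} = \frac{23101}{-208} = 23101 \left(- \frac{1}{208}\right) = - \frac{1777}{16}$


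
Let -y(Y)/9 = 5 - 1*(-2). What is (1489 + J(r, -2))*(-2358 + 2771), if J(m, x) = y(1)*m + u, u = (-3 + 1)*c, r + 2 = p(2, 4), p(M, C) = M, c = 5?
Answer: 610827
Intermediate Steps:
r = 0 (r = -2 + 2 = 0)
y(Y) = -63 (y(Y) = -9*(5 - 1*(-2)) = -9*(5 + 2) = -9*7 = -63)
u = -10 (u = (-3 + 1)*5 = -2*5 = -10)
J(m, x) = -10 - 63*m (J(m, x) = -63*m - 10 = -10 - 63*m)
(1489 + J(r, -2))*(-2358 + 2771) = (1489 + (-10 - 63*0))*(-2358 + 2771) = (1489 + (-10 + 0))*413 = (1489 - 10)*413 = 1479*413 = 610827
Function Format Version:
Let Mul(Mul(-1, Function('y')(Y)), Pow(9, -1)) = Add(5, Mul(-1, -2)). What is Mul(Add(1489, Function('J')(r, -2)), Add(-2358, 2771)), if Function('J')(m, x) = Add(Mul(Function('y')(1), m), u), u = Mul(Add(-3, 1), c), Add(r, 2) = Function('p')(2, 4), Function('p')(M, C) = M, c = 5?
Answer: 610827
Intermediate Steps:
r = 0 (r = Add(-2, 2) = 0)
Function('y')(Y) = -63 (Function('y')(Y) = Mul(-9, Add(5, Mul(-1, -2))) = Mul(-9, Add(5, 2)) = Mul(-9, 7) = -63)
u = -10 (u = Mul(Add(-3, 1), 5) = Mul(-2, 5) = -10)
Function('J')(m, x) = Add(-10, Mul(-63, m)) (Function('J')(m, x) = Add(Mul(-63, m), -10) = Add(-10, Mul(-63, m)))
Mul(Add(1489, Function('J')(r, -2)), Add(-2358, 2771)) = Mul(Add(1489, Add(-10, Mul(-63, 0))), Add(-2358, 2771)) = Mul(Add(1489, Add(-10, 0)), 413) = Mul(Add(1489, -10), 413) = Mul(1479, 413) = 610827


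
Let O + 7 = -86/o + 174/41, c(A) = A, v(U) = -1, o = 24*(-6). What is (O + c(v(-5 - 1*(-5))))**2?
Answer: 86955625/8714304 ≈ 9.9785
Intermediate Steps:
o = -144
O = -6373/2952 (O = -7 + (-86/(-144) + 174/41) = -7 + (-86*(-1/144) + 174*(1/41)) = -7 + (43/72 + 174/41) = -7 + 14291/2952 = -6373/2952 ≈ -2.1589)
(O + c(v(-5 - 1*(-5))))**2 = (-6373/2952 - 1)**2 = (-9325/2952)**2 = 86955625/8714304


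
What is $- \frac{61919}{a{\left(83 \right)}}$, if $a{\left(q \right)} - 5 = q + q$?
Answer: $- \frac{61919}{171} \approx -362.1$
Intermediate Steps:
$a{\left(q \right)} = 5 + 2 q$ ($a{\left(q \right)} = 5 + \left(q + q\right) = 5 + 2 q$)
$- \frac{61919}{a{\left(83 \right)}} = - \frac{61919}{5 + 2 \cdot 83} = - \frac{61919}{5 + 166} = - \frac{61919}{171}$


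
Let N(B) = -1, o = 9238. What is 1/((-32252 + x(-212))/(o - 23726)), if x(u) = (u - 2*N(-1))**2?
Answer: -1811/1481 ≈ -1.2228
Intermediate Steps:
x(u) = (2 + u)**2 (x(u) = (u - 2*(-1))**2 = (u + 2)**2 = (2 + u)**2)
1/((-32252 + x(-212))/(o - 23726)) = 1/((-32252 + (2 - 212)**2)/(9238 - 23726)) = 1/((-32252 + (-210)**2)/(-14488)) = 1/((-32252 + 44100)*(-1/14488)) = 1/(11848*(-1/14488)) = 1/(-1481/1811) = -1811/1481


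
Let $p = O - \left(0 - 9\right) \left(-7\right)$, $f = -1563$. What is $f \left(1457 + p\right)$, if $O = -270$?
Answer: $-1756812$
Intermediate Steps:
$p = -333$ ($p = -270 - \left(0 - 9\right) \left(-7\right) = -270 - \left(-9\right) \left(-7\right) = -270 - 63 = -333$)
$f \left(1457 + p\right) = - 1563 \left(1457 - 333\right) = \left(-1563\right) 1124 = -1756812$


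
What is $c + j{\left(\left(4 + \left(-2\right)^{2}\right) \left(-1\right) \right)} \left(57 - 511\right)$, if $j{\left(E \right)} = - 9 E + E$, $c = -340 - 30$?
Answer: $-29426$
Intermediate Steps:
$c = -370$
$j{\left(E \right)} = - 8 E$
$c + j{\left(\left(4 + \left(-2\right)^{2}\right) \left(-1\right) \right)} \left(57 - 511\right) = -370 + - 8 \left(4 + \left(-2\right)^{2}\right) \left(-1\right) \left(57 - 511\right) = -370 + - 8 \left(4 + 4\right) \left(-1\right) \left(-454\right) = -370 + - 8 \cdot 8 \left(-1\right) \left(-454\right) = -370 + \left(-8\right) \left(-8\right) \left(-454\right) = -370 + 64 \left(-454\right) = -370 - 29056 = -29426$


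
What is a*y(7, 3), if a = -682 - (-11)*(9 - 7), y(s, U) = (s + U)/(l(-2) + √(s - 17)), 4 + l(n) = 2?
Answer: 6600/7 + 3300*I*√10/7 ≈ 942.86 + 1490.8*I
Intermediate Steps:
l(n) = -2 (l(n) = -4 + 2 = -2)
y(s, U) = (U + s)/(-2 + √(-17 + s)) (y(s, U) = (s + U)/(-2 + √(s - 17)) = (U + s)/(-2 + √(-17 + s)))
a = -660 (a = -682 - (-11)*2 = -682 - 1*(-22) = -682 + 22 = -660)
a*y(7, 3) = -660*(3 + 7)/(-2 + √(-17 + 7)) = -660*10/(-2 + √(-10)) = -660*10/(-2 + I*√10) = -6600/(-2 + I*√10)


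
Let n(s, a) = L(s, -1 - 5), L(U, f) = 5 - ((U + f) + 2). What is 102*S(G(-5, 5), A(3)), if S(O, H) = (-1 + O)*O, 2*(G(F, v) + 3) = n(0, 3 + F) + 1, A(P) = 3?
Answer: 204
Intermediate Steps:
L(U, f) = 3 - U - f (L(U, f) = 5 - (2 + U + f) = 5 + (-2 - U - f) = 3 - U - f)
n(s, a) = 9 - s (n(s, a) = 3 - s - (-1 - 5) = 3 - s - 1*(-6) = 3 - s + 6 = 9 - s)
G(F, v) = 2 (G(F, v) = -3 + ((9 - 1*0) + 1)/2 = -3 + ((9 + 0) + 1)/2 = -3 + (9 + 1)/2 = -3 + (½)*10 = -3 + 5 = 2)
S(O, H) = O*(-1 + O)
102*S(G(-5, 5), A(3)) = 102*(2*(-1 + 2)) = 102*(2*1) = 102*2 = 204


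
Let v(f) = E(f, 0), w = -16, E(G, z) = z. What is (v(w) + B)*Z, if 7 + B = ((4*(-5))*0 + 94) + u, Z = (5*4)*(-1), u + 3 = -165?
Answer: 1620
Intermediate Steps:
u = -168 (u = -3 - 165 = -168)
Z = -20 (Z = 20*(-1) = -20)
B = -81 (B = -7 + (((4*(-5))*0 + 94) - 168) = -7 + ((-20*0 + 94) - 168) = -7 + ((0 + 94) - 168) = -7 + (94 - 168) = -7 - 74 = -81)
v(f) = 0
(v(w) + B)*Z = (0 - 81)*(-20) = -81*(-20) = 1620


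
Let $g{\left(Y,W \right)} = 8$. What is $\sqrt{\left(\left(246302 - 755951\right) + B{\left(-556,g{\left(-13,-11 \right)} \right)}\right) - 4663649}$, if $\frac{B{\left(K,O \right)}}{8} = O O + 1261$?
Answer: $i \sqrt{5162698} \approx 2272.2 i$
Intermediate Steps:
$B{\left(K,O \right)} = 10088 + 8 O^{2}$ ($B{\left(K,O \right)} = 8 \left(O O + 1261\right) = 8 \left(O^{2} + 1261\right) = 8 \left(1261 + O^{2}\right) = 10088 + 8 O^{2}$)
$\sqrt{\left(\left(246302 - 755951\right) + B{\left(-556,g{\left(-13,-11 \right)} \right)}\right) - 4663649} = \sqrt{\left(\left(246302 - 755951\right) + \left(10088 + 8 \cdot 8^{2}\right)\right) - 4663649} = \sqrt{\left(-509649 + \left(10088 + 8 \cdot 64\right)\right) - 4663649} = \sqrt{\left(-509649 + \left(10088 + 512\right)\right) - 4663649} = \sqrt{\left(-509649 + 10600\right) - 4663649} = \sqrt{-499049 - 4663649} = \sqrt{-5162698} = i \sqrt{5162698}$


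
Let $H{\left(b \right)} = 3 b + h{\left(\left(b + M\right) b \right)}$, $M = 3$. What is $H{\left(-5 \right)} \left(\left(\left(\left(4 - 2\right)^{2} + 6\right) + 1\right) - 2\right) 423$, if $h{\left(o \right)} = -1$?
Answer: $-60912$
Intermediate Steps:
$H{\left(b \right)} = -1 + 3 b$ ($H{\left(b \right)} = 3 b - 1 = -1 + 3 b$)
$H{\left(-5 \right)} \left(\left(\left(\left(4 - 2\right)^{2} + 6\right) + 1\right) - 2\right) 423 = \left(-1 + 3 \left(-5\right)\right) \left(\left(\left(\left(4 - 2\right)^{2} + 6\right) + 1\right) - 2\right) 423 = \left(-1 - 15\right) \left(\left(\left(2^{2} + 6\right) + 1\right) - 2\right) 423 = - 16 \left(\left(\left(4 + 6\right) + 1\right) - 2\right) 423 = - 16 \left(\left(10 + 1\right) - 2\right) 423 = - 16 \left(11 - 2\right) 423 = \left(-16\right) 9 \cdot 423 = \left(-144\right) 423 = -60912$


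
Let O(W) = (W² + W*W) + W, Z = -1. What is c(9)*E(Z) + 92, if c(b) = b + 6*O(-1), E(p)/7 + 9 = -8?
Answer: -1693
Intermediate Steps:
O(W) = W + 2*W² (O(W) = (W² + W²) + W = 2*W² + W = W + 2*W²)
E(p) = -119 (E(p) = -63 + 7*(-8) = -63 - 56 = -119)
c(b) = 6 + b (c(b) = b + 6*(-(1 + 2*(-1))) = b + 6*(-(1 - 2)) = b + 6*(-1*(-1)) = b + 6*1 = b + 6 = 6 + b)
c(9)*E(Z) + 92 = (6 + 9)*(-119) + 92 = 15*(-119) + 92 = -1785 + 92 = -1693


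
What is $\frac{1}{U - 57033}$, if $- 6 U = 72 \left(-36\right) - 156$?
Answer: $- \frac{1}{56575} \approx -1.7676 \cdot 10^{-5}$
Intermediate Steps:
$U = 458$ ($U = - \frac{72 \left(-36\right) - 156}{6} = - \frac{-2592 - 156}{6} = \left(- \frac{1}{6}\right) \left(-2748\right) = 458$)
$\frac{1}{U - 57033} = \frac{1}{458 - 57033} = \frac{1}{-56575} = - \frac{1}{56575}$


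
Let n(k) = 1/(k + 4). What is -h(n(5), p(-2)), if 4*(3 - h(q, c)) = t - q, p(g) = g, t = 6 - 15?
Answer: -95/18 ≈ -5.2778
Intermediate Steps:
t = -9
n(k) = 1/(4 + k)
h(q, c) = 21/4 + q/4 (h(q, c) = 3 - (-9 - q)/4 = 3 + (9/4 + q/4) = 21/4 + q/4)
-h(n(5), p(-2)) = -(21/4 + 1/(4*(4 + 5))) = -(21/4 + (¼)/9) = -(21/4 + (¼)*(⅑)) = -(21/4 + 1/36) = -1*95/18 = -95/18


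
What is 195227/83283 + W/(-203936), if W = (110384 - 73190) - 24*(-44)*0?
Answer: 18358092785/8492200944 ≈ 2.1618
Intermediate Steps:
W = 37194 (W = 37194 + 1056*0 = 37194 + 0 = 37194)
195227/83283 + W/(-203936) = 195227/83283 + 37194/(-203936) = 195227*(1/83283) + 37194*(-1/203936) = 195227/83283 - 18597/101968 = 18358092785/8492200944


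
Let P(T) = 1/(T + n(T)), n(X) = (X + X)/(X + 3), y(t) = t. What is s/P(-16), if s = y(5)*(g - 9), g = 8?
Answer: 880/13 ≈ 67.692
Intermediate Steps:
n(X) = 2*X/(3 + X) (n(X) = (2*X)/(3 + X) = 2*X/(3 + X))
P(T) = 1/(T + 2*T/(3 + T))
s = -5 (s = 5*(8 - 9) = 5*(-1) = -5)
s/P(-16) = -5*(-16*(5 - 16)/(3 - 16)) = -5/((-1/16*(-13)/(-11))) = -5/((-1/16*(-1/11)*(-13))) = -5/(-13/176) = -5*(-176/13) = 880/13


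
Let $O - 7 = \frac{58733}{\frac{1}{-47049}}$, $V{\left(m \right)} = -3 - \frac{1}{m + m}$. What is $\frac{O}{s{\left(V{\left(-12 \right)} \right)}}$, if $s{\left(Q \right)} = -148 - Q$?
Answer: $\frac{66319893840}{3481} \approx 1.9052 \cdot 10^{7}$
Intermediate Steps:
$V{\left(m \right)} = -3 - \frac{1}{2 m}$
$O = -2763328910$ ($O = 7 + \frac{58733}{\frac{1}{-47049}} = 7 + \frac{58733}{- \frac{1}{47049}} = 7 + 58733 \left(-47049\right) = 7 - 2763328917 = -2763328910$)
$\frac{O}{s{\left(V{\left(-12 \right)} \right)}} = - \frac{2763328910}{-148 - \left(-3 - \frac{1}{2 \left(-12\right)}\right)} = - \frac{2763328910}{-148 - \left(-3 - - \frac{1}{24}\right)} = - \frac{2763328910}{-148 - \left(-3 + \frac{1}{24}\right)} = - \frac{2763328910}{-148 - - \frac{71}{24}} = - \frac{2763328910}{-148 + \frac{71}{24}} = - \frac{2763328910}{- \frac{3481}{24}} = \left(-2763328910\right) \left(- \frac{24}{3481}\right) = \frac{66319893840}{3481}$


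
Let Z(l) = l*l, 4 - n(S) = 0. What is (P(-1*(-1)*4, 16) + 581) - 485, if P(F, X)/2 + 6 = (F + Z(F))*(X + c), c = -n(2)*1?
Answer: 564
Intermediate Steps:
n(S) = 4 (n(S) = 4 - 1*0 = 4 + 0 = 4)
Z(l) = l²
c = -4 (c = -1*4*1 = -4*1 = -4)
P(F, X) = -12 + 2*(-4 + X)*(F + F²) (P(F, X) = -12 + 2*((F + F²)*(X - 4)) = -12 + 2*((F + F²)*(-4 + X)) = -12 + 2*((-4 + X)*(F + F²)) = -12 + 2*(-4 + X)*(F + F²))
(P(-1*(-1)*4, 16) + 581) - 485 = ((-12 - 8*(-1*(-1))*4 - 8*(-1*(-1)*4)² + 2*(-1*(-1)*4)*16 + 2*16*(-1*(-1)*4)²) + 581) - 485 = ((-12 - 8*4 - 8*(1*4)² + 2*(1*4)*16 + 2*16*(1*4)²) + 581) - 485 = ((-12 - 8*4 - 8*4² + 2*4*16 + 2*16*4²) + 581) - 485 = ((-12 - 32 - 8*16 + 128 + 2*16*16) + 581) - 485 = ((-12 - 32 - 128 + 128 + 512) + 581) - 485 = (468 + 581) - 485 = 1049 - 485 = 564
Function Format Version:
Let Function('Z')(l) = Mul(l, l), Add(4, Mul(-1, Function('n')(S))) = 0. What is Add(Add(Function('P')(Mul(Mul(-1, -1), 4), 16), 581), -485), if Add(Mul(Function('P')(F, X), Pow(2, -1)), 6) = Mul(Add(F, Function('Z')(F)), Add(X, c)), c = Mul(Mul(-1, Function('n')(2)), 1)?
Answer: 564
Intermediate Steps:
Function('n')(S) = 4 (Function('n')(S) = Add(4, Mul(-1, 0)) = Add(4, 0) = 4)
Function('Z')(l) = Pow(l, 2)
c = -4 (c = Mul(Mul(-1, 4), 1) = Mul(-4, 1) = -4)
Function('P')(F, X) = Add(-12, Mul(2, Add(-4, X), Add(F, Pow(F, 2)))) (Function('P')(F, X) = Add(-12, Mul(2, Mul(Add(F, Pow(F, 2)), Add(X, -4)))) = Add(-12, Mul(2, Mul(Add(F, Pow(F, 2)), Add(-4, X)))) = Add(-12, Mul(2, Mul(Add(-4, X), Add(F, Pow(F, 2))))) = Add(-12, Mul(2, Add(-4, X), Add(F, Pow(F, 2)))))
Add(Add(Function('P')(Mul(Mul(-1, -1), 4), 16), 581), -485) = Add(Add(Add(-12, Mul(-8, Mul(Mul(-1, -1), 4)), Mul(-8, Pow(Mul(Mul(-1, -1), 4), 2)), Mul(2, Mul(Mul(-1, -1), 4), 16), Mul(2, 16, Pow(Mul(Mul(-1, -1), 4), 2))), 581), -485) = Add(Add(Add(-12, Mul(-8, Mul(1, 4)), Mul(-8, Pow(Mul(1, 4), 2)), Mul(2, Mul(1, 4), 16), Mul(2, 16, Pow(Mul(1, 4), 2))), 581), -485) = Add(Add(Add(-12, Mul(-8, 4), Mul(-8, Pow(4, 2)), Mul(2, 4, 16), Mul(2, 16, Pow(4, 2))), 581), -485) = Add(Add(Add(-12, -32, Mul(-8, 16), 128, Mul(2, 16, 16)), 581), -485) = Add(Add(Add(-12, -32, -128, 128, 512), 581), -485) = Add(Add(468, 581), -485) = Add(1049, -485) = 564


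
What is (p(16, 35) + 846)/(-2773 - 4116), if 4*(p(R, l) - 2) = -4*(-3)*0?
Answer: -848/6889 ≈ -0.12309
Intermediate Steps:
p(R, l) = 2 (p(R, l) = 2 + (-4*(-3)*0)/4 = 2 + (12*0)/4 = 2 + (¼)*0 = 2 + 0 = 2)
(p(16, 35) + 846)/(-2773 - 4116) = (2 + 846)/(-2773 - 4116) = 848/(-6889) = 848*(-1/6889) = -848/6889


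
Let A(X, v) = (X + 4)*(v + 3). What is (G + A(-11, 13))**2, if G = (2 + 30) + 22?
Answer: 3364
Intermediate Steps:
G = 54 (G = 32 + 22 = 54)
A(X, v) = (3 + v)*(4 + X) (A(X, v) = (4 + X)*(3 + v) = (3 + v)*(4 + X))
(G + A(-11, 13))**2 = (54 + (12 + 3*(-11) + 4*13 - 11*13))**2 = (54 + (12 - 33 + 52 - 143))**2 = (54 - 112)**2 = (-58)**2 = 3364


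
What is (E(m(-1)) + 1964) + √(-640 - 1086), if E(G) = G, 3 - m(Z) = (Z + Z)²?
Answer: 1963 + I*√1726 ≈ 1963.0 + 41.545*I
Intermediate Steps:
m(Z) = 3 - 4*Z² (m(Z) = 3 - (Z + Z)² = 3 - (2*Z)² = 3 - 4*Z²)
(E(m(-1)) + 1964) + √(-640 - 1086) = ((3 - 4*(-1)²) + 1964) + √(-640 - 1086) = ((3 - 4*1) + 1964) + √(-1726) = ((3 - 4) + 1964) + I*√1726 = (-1 + 1964) + I*√1726 = 1963 + I*√1726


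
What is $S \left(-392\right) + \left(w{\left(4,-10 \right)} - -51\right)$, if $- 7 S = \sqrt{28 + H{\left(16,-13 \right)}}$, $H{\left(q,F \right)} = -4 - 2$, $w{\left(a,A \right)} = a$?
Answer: $55 + 56 \sqrt{22} \approx 317.66$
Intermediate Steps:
$H{\left(q,F \right)} = -6$
$S = - \frac{\sqrt{22}}{7}$ ($S = - \frac{\sqrt{28 - 6}}{7} = - \frac{\sqrt{22}}{7} \approx -0.67006$)
$S \left(-392\right) + \left(w{\left(4,-10 \right)} - -51\right) = - \frac{\sqrt{22}}{7} \left(-392\right) + \left(4 - -51\right) = 56 \sqrt{22} + \left(4 + 51\right) = 56 \sqrt{22} + 55 = 55 + 56 \sqrt{22}$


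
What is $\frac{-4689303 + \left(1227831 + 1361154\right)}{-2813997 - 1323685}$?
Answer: $\frac{1050159}{2068841} \approx 0.50761$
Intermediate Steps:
$\frac{-4689303 + \left(1227831 + 1361154\right)}{-2813997 - 1323685} = \frac{-4689303 + 2588985}{-4137682} = \left(-2100318\right) \left(- \frac{1}{4137682}\right) = \frac{1050159}{2068841}$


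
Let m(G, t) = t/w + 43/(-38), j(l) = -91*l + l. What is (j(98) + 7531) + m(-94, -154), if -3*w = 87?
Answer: -1415873/1102 ≈ -1284.8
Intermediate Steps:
w = -29 (w = -⅓*87 = -29)
j(l) = -90*l
m(G, t) = -43/38 - t/29 (m(G, t) = t/(-29) + 43/(-38) = t*(-1/29) + 43*(-1/38) = -t/29 - 43/38 = -43/38 - t/29)
(j(98) + 7531) + m(-94, -154) = (-90*98 + 7531) + (-43/38 - 1/29*(-154)) = (-8820 + 7531) + (-43/38 + 154/29) = -1289 + 4605/1102 = -1415873/1102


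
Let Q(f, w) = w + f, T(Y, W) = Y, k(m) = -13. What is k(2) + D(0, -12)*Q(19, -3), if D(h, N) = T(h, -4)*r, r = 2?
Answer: -13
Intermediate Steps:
Q(f, w) = f + w
D(h, N) = 2*h (D(h, N) = h*2 = 2*h)
k(2) + D(0, -12)*Q(19, -3) = -13 + (2*0)*(19 - 3) = -13 + 0*16 = -13 + 0 = -13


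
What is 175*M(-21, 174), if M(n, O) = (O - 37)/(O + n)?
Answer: 23975/153 ≈ 156.70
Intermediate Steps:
M(n, O) = (-37 + O)/(O + n)
175*M(-21, 174) = 175*((-37 + 174)/(174 - 21)) = 175*(137/153) = 23975/153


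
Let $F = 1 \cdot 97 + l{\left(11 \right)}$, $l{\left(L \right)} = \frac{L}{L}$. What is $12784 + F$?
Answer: $12882$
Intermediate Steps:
$l{\left(L \right)} = 1$
$F = 98$ ($F = 1 \cdot 97 + 1 = 97 + 1 = 98$)
$12784 + F = 12784 + 98 = 12882$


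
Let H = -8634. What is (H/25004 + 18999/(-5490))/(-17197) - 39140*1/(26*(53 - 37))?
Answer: -320820298035583/3409850738840 ≈ -94.086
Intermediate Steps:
(H/25004 + 18999/(-5490))/(-17197) - 39140*1/(26*(53 - 37)) = (-8634/25004 + 18999/(-5490))/(-17197) - 39140*1/(26*(53 - 37)) = (-8634*1/25004 + 18999*(-1/5490))*(-1/17197) - 39140/(16*26) = (-4317/12502 - 2111/610)*(-1/17197) - 39140/416 = -7256273/1906555*(-1/17197) - 39140*1/416 = 7256273/32787026335 - 9785/104 = -320820298035583/3409850738840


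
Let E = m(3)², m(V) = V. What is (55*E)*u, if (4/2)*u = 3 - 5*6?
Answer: -13365/2 ≈ -6682.5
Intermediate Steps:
E = 9 (E = 3² = 9)
u = -27/2 (u = (3 - 5*6)/2 = (3 - 30)/2 = (½)*(-27) = -27/2 ≈ -13.500)
(55*E)*u = (55*9)*(-27/2) = 495*(-27/2) = -13365/2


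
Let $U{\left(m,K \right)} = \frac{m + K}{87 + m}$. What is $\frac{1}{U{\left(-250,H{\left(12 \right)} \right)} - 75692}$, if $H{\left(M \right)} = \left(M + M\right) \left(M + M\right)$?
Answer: $- \frac{1}{75694} \approx -1.3211 \cdot 10^{-5}$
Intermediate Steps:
$H{\left(M \right)} = 4 M^{2}$ ($H{\left(M \right)} = 2 M 2 M = 4 M^{2}$)
$U{\left(m,K \right)} = \frac{K + m}{87 + m}$
$\frac{1}{U{\left(-250,H{\left(12 \right)} \right)} - 75692} = \frac{1}{\frac{4 \cdot 12^{2} - 250}{87 - 250} - 75692} = \frac{1}{\frac{4 \cdot 144 - 250}{-163} - 75692} = \frac{1}{- \frac{576 - 250}{163} - 75692} = \frac{1}{\left(- \frac{1}{163}\right) 326 - 75692} = \frac{1}{-2 - 75692} = \frac{1}{-75694} = - \frac{1}{75694}$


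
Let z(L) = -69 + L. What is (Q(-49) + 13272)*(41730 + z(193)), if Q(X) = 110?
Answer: 560090228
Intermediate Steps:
(Q(-49) + 13272)*(41730 + z(193)) = (110 + 13272)*(41730 + (-69 + 193)) = 13382*(41730 + 124) = 13382*41854 = 560090228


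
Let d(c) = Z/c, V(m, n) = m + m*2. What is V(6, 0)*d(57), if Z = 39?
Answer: 234/19 ≈ 12.316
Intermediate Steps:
V(m, n) = 3*m (V(m, n) = m + 2*m = 3*m)
d(c) = 39/c
V(6, 0)*d(57) = (3*6)*(39/57) = 18*(39*(1/57)) = 18*(13/19) = 234/19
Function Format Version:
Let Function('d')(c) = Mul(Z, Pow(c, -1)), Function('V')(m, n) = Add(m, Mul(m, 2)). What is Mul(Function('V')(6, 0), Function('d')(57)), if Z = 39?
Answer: Rational(234, 19) ≈ 12.316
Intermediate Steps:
Function('V')(m, n) = Mul(3, m) (Function('V')(m, n) = Add(m, Mul(2, m)) = Mul(3, m))
Function('d')(c) = Mul(39, Pow(c, -1))
Mul(Function('V')(6, 0), Function('d')(57)) = Mul(Mul(3, 6), Mul(39, Pow(57, -1))) = Mul(18, Mul(39, Rational(1, 57))) = Mul(18, Rational(13, 19)) = Rational(234, 19)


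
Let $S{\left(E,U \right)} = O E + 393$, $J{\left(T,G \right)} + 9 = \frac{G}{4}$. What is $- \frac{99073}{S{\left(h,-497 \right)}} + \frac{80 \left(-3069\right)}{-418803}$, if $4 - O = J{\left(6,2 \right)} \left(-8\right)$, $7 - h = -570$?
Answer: $\frac{1529155843}{463665685} \approx 3.298$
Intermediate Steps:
$J{\left(T,G \right)} = -9 + \frac{G}{4}$
$h = 577$ ($h = 7 - -570 = 7 + 570 = 577$)
$O = -64$ ($O = 4 - \left(-9 + \frac{1}{4} \cdot 2\right) \left(-8\right) = 4 - \left(-9 + \frac{1}{2}\right) \left(-8\right) = 4 - \left(- \frac{17}{2}\right) \left(-8\right) = 4 - 68 = -64$)
$S{\left(E,U \right)} = 393 - 64 E$ ($S{\left(E,U \right)} = - 64 E + 393 = 393 - 64 E$)
$- \frac{99073}{S{\left(h,-497 \right)}} + \frac{80 \left(-3069\right)}{-418803} = - \frac{99073}{393 - 36928} + \frac{80 \left(-3069\right)}{-418803} = - \frac{99073}{393 - 36928} - - \frac{7440}{12691} = - \frac{99073}{-36535} + \frac{7440}{12691} = \left(-99073\right) \left(- \frac{1}{36535}\right) + \frac{7440}{12691} = \frac{99073}{36535} + \frac{7440}{12691} = \frac{1529155843}{463665685}$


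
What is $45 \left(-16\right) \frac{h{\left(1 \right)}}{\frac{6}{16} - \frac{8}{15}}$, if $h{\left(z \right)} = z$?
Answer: $\frac{86400}{19} \approx 4547.4$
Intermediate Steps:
$45 \left(-16\right) \frac{h{\left(1 \right)}}{\frac{6}{16} - \frac{8}{15}} = 45 \left(-16\right) 1 \frac{1}{\frac{6}{16} - \frac{8}{15}} = - 720 \cdot 1 \frac{1}{6 \cdot \frac{1}{16} - \frac{8}{15}} = - 720 \cdot 1 \frac{1}{\frac{3}{8} - \frac{8}{15}} = - 720 \cdot 1 \frac{1}{- \frac{19}{120}} = - 720 \cdot 1 \left(- \frac{120}{19}\right) = \left(-720\right) \left(- \frac{120}{19}\right) = \frac{86400}{19}$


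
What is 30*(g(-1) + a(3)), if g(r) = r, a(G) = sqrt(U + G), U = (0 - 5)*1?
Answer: -30 + 30*I*sqrt(2) ≈ -30.0 + 42.426*I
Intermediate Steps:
U = -5 (U = -5*1 = -5)
a(G) = sqrt(-5 + G)
30*(g(-1) + a(3)) = 30*(-1 + sqrt(-5 + 3)) = 30*(-1 + sqrt(-2)) = 30*(-1 + I*sqrt(2)) = -30 + 30*I*sqrt(2)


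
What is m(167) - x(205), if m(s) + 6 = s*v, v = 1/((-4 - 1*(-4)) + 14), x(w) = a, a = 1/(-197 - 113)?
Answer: 6436/1085 ≈ 5.9318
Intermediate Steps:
a = -1/310 (a = 1/(-310) = -1/310 ≈ -0.0032258)
x(w) = -1/310
v = 1/14 (v = 1/((-4 + 4) + 14) = 1/(0 + 14) = 1/14 ≈ 0.071429)
m(s) = -6 + s/14 (m(s) = -6 + s*(1/14) = -6 + s/14)
m(167) - x(205) = (-6 + (1/14)*167) - 1*(-1/310) = (-6 + 167/14) + 1/310 = 83/14 + 1/310 = 6436/1085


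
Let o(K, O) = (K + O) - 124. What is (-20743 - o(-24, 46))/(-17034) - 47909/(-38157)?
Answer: 7747249/3139934 ≈ 2.4673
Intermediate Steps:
o(K, O) = -124 + K + O
(-20743 - o(-24, 46))/(-17034) - 47909/(-38157) = (-20743 - (-124 - 24 + 46))/(-17034) - 47909/(-38157) = (-20743 - 1*(-102))*(-1/17034) - 47909*(-1/38157) = (-20743 + 102)*(-1/17034) + 2083/1659 = -20641*(-1/17034) + 2083/1659 = 20641/17034 + 2083/1659 = 7747249/3139934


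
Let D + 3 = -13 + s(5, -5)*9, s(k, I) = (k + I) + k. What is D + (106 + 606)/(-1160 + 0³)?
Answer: 4116/145 ≈ 28.386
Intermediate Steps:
s(k, I) = I + 2*k (s(k, I) = (I + k) + k = I + 2*k)
D = 29 (D = -3 + (-13 + (-5 + 2*5)*9) = -3 + (-13 + (-5 + 10)*9) = -3 + (-13 + 5*9) = -3 + (-13 + 45) = -3 + 32 = 29)
D + (106 + 606)/(-1160 + 0³) = 29 + (106 + 606)/(-1160 + 0³) = 29 + 712/(-1160 + 0) = 29 + 712/(-1160) = 29 + 712*(-1/1160) = 29 - 89/145 = 4116/145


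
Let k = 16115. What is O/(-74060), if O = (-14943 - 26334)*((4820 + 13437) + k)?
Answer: 354693261/18515 ≈ 19157.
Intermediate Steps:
O = -1418773044 (O = (-14943 - 26334)*((4820 + 13437) + 16115) = -41277*(18257 + 16115) = -41277*34372 = -1418773044)
O/(-74060) = -1418773044/(-74060) = -1418773044*(-1/74060) = 354693261/18515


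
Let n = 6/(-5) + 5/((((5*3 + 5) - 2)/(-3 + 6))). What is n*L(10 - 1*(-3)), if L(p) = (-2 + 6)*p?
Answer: -286/15 ≈ -19.067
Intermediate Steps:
L(p) = 4*p
n = -11/30 (n = 6*(-⅕) + 5/((((15 + 5) - 2)/3)) = -6/5 + 5/(((20 - 2)*(⅓))) = -6/5 + 5/((18*(⅓))) = -6/5 + 5/6 = -6/5 + 5*(⅙) = -6/5 + ⅚ = -11/30 ≈ -0.36667)
n*L(10 - 1*(-3)) = -22*(10 - 1*(-3))/15 = -22*(10 + 3)/15 = -22*13/15 = -11/30*52 = -286/15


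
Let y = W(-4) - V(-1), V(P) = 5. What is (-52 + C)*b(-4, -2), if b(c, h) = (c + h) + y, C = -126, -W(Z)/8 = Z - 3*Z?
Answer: 13350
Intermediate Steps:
W(Z) = 16*Z (W(Z) = -8*(Z - 3*Z) = -(-16)*Z = 16*Z)
y = -69 (y = 16*(-4) - 1*5 = -64 - 5 = -69)
b(c, h) = -69 + c + h (b(c, h) = (c + h) - 69 = -69 + c + h)
(-52 + C)*b(-4, -2) = (-52 - 126)*(-69 - 4 - 2) = -178*(-75) = 13350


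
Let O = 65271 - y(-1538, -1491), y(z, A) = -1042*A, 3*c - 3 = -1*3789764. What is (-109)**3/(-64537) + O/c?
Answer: 5196011523530/244579805657 ≈ 21.245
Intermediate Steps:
c = -3789761/3 (c = 1 + (-1*3789764)/3 = 1 + (1/3)*(-3789764) = 1 - 3789764/3 = -3789761/3 ≈ -1.2633e+6)
O = -1488351 (O = 65271 - (-1042)*(-1491) = 65271 - 1*1553622 = 65271 - 1553622 = -1488351)
(-109)**3/(-64537) + O/c = (-109)**3/(-64537) - 1488351/(-3789761/3) = -1295029*(-1/64537) - 1488351*(-3/3789761) = 1295029/64537 + 4465053/3789761 = 5196011523530/244579805657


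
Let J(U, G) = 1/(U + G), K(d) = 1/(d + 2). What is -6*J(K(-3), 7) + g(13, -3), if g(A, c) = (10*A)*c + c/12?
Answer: -1565/4 ≈ -391.25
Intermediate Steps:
K(d) = 1/(2 + d)
J(U, G) = 1/(G + U)
g(A, c) = c/12 + 10*A*c (g(A, c) = 10*A*c + c*(1/12) = 10*A*c + c/12 = c/12 + 10*A*c)
-6*J(K(-3), 7) + g(13, -3) = -6/(7 + 1/(2 - 3)) + (1/12)*(-3)*(1 + 120*13) = -6/(7 + 1/(-1)) + (1/12)*(-3)*(1 + 1560) = -6/(7 - 1) + (1/12)*(-3)*1561 = -6/6 - 1561/4 = -6*⅙ - 1561/4 = -1 - 1561/4 = -1565/4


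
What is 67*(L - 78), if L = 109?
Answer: 2077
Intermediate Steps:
67*(L - 78) = 67*(109 - 78) = 67*31 = 2077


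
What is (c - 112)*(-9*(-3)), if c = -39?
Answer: -4077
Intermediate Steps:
(c - 112)*(-9*(-3)) = (-39 - 112)*(-9*(-3)) = -151*27 = -4077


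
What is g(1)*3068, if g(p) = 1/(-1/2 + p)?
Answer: 6136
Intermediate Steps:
g(p) = 1/(-½ + p) (g(p) = 1/(-1*½ + p) = 1/(-½ + p))
g(1)*3068 = (2/(-1 + 2*1))*3068 = (2/(-1 + 2))*3068 = (2/1)*3068 = (2*1)*3068 = 2*3068 = 6136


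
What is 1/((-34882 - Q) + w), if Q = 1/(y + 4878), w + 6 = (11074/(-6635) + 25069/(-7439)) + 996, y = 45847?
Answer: -11644988975/394730645321286 ≈ -2.9501e-5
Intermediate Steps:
w = 1130592443/1147855 (w = -6 + ((11074/(-6635) + 25069/(-7439)) + 996) = -6 + ((11074*(-1/6635) + 25069*(-1/7439)) + 996) = -6 + ((-11074/6635 - 583/173) + 996) = -6 + (-5784007/1147855 + 996) = -6 + 1137479573/1147855 = 1130592443/1147855 ≈ 984.96)
Q = 1/50725 (Q = 1/(45847 + 4878) = 1/50725 ≈ 1.9714e-5)
1/((-34882 - Q) + w) = 1/((-34882 - 1*1/50725) + 1130592443/1147855) = 1/((-34882 - 1/50725) + 1130592443/1147855) = 1/(-1769389451/50725 + 1130592443/1147855) = 1/(-394730645321286/11644988975) = -11644988975/394730645321286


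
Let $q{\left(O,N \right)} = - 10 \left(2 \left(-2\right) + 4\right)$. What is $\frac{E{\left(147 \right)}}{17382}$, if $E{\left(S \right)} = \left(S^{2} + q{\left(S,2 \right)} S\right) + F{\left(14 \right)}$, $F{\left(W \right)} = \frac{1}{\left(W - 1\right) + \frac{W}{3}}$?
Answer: $\frac{190880}{153541} \approx 1.2432$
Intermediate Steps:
$q{\left(O,N \right)} = 0$ ($q{\left(O,N \right)} = - 10 \left(-4 + 4\right) = \left(-10\right) 0 = 0$)
$F{\left(W \right)} = \frac{1}{-1 + \frac{4 W}{3}}$ ($F{\left(W \right)} = \frac{1}{\left(-1 + W\right) + W \frac{1}{3}} = \frac{1}{\left(-1 + W\right) + \frac{W}{3}} = \frac{1}{-1 + \frac{4 W}{3}}$)
$E{\left(S \right)} = \frac{3}{53} + S^{2}$ ($E{\left(S \right)} = \left(S^{2} + 0 S\right) + \frac{3}{-3 + 4 \cdot 14} = \left(S^{2} + 0\right) + \frac{3}{-3 + 56} = S^{2} + \frac{3}{53} = \frac{3}{53} + S^{2}$)
$\frac{E{\left(147 \right)}}{17382} = \frac{\frac{3}{53} + 147^{2}}{17382} = \left(\frac{3}{53} + 21609\right) \frac{1}{17382} = \frac{1145280}{53} \cdot \frac{1}{17382} = \frac{190880}{153541}$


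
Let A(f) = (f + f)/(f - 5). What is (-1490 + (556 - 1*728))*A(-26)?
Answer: -86424/31 ≈ -2787.9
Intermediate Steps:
A(f) = 2*f/(-5 + f) (A(f) = (2*f)/(-5 + f) = 2*f/(-5 + f))
(-1490 + (556 - 1*728))*A(-26) = (-1490 + (556 - 1*728))*(2*(-26)/(-5 - 26)) = (-1490 + (556 - 728))*(2*(-26)/(-31)) = (-1490 - 172)*(2*(-26)*(-1/31)) = -1662*52/31 = -86424/31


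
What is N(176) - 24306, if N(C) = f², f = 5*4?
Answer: -23906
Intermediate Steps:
f = 20
N(C) = 400 (N(C) = 20² = 400)
N(176) - 24306 = 400 - 24306 = -23906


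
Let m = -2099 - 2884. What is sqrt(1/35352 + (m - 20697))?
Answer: I*sqrt(891498250538)/5892 ≈ 160.25*I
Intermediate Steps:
m = -4983
sqrt(1/35352 + (m - 20697)) = sqrt(1/35352 + (-4983 - 20697)) = sqrt(1/35352 - 25680) = sqrt(-907839359/35352) = I*sqrt(891498250538)/5892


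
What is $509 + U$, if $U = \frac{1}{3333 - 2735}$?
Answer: $\frac{304383}{598} \approx 509.0$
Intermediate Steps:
$U = \frac{1}{598} \approx 0.0016722$
$509 + U = 509 + \frac{1}{598} = \frac{304383}{598}$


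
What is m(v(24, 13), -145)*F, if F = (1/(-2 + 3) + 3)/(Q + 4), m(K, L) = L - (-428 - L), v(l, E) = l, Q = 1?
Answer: 552/5 ≈ 110.40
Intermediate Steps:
m(K, L) = 428 + 2*L (m(K, L) = L + (428 + L) = 428 + 2*L)
F = ⅘ (F = (1/(-2 + 3) + 3)/(1 + 4) = (1/1 + 3)/5 = (1 + 3)*(⅕) = 4*(⅕) = ⅘ ≈ 0.80000)
m(v(24, 13), -145)*F = (428 + 2*(-145))*(⅘) = (428 - 290)*(⅘) = 138*(⅘) = 552/5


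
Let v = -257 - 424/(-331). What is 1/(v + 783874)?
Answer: 331/259377651 ≈ 1.2761e-6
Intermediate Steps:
v = -84643/331 (v = -257 - 1/331*(-424) = -257 + 424/331 = -84643/331 ≈ -255.72)
1/(v + 783874) = 1/(-84643/331 + 783874) = 1/(259377651/331) = 331/259377651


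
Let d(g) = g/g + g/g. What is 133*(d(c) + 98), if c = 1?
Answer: 13300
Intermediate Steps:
d(g) = 2 (d(g) = 1 + 1 = 2)
133*(d(c) + 98) = 133*(2 + 98) = 133*100 = 13300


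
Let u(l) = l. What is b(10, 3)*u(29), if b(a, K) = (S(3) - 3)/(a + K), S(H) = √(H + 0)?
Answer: -87/13 + 29*√3/13 ≈ -2.8285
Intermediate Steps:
S(H) = √H
b(a, K) = (-3 + √3)/(K + a) (b(a, K) = (√3 - 3)/(a + K) = (-3 + √3)/(K + a))
b(10, 3)*u(29) = ((-3 + √3)/(3 + 10))*29 = ((-3 + √3)/13)*29 = (-3/13 + √3/13)*29 = -87/13 + 29*√3/13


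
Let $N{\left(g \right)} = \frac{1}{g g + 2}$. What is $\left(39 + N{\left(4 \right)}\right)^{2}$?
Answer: $\frac{494209}{324} \approx 1525.3$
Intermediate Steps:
$N{\left(g \right)} = \frac{1}{2 + g^{2}}$ ($N{\left(g \right)} = \frac{1}{g^{2} + 2} = \frac{1}{2 + g^{2}}$)
$\left(39 + N{\left(4 \right)}\right)^{2} = \left(39 + \frac{1}{2 + 4^{2}}\right)^{2} = \left(39 + \frac{1}{2 + 16}\right)^{2} = \left(39 + \frac{1}{18}\right)^{2} = \left(\frac{703}{18}\right)^{2} = \frac{494209}{324}$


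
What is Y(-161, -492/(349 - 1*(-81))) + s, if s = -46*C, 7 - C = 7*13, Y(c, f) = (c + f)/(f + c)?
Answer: 3865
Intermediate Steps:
Y(c, f) = 1 (Y(c, f) = (c + f)/(c + f) = 1)
C = -84 (C = 7 - 7*13 = 7 - 1*91 = 7 - 91 = -84)
s = 3864 (s = -46*(-84) = 3864)
Y(-161, -492/(349 - 1*(-81))) + s = 1 + 3864 = 3865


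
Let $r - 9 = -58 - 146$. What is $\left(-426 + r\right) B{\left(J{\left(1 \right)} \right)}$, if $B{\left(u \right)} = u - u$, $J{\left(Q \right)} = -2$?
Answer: $0$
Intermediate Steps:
$r = -195$ ($r = 9 - 204 = -195$)
$B{\left(u \right)} = 0$
$\left(-426 + r\right) B{\left(J{\left(1 \right)} \right)} = \left(-426 - 195\right) 0 = \left(-621\right) 0 = 0$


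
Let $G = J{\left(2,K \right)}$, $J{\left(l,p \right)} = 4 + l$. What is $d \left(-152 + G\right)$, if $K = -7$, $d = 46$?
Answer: $-6716$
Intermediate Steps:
$G = 6$ ($G = 4 + 2 = 6$)
$d \left(-152 + G\right) = 46 \left(-152 + 6\right) = 46 \left(-146\right) = -6716$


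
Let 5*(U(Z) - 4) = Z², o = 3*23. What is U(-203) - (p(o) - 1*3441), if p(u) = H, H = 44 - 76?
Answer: 58594/5 ≈ 11719.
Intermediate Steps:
o = 69
H = -32
p(u) = -32
U(Z) = 4 + Z²/5
U(-203) - (p(o) - 1*3441) = (4 + (⅕)*(-203)²) - (-32 - 1*3441) = (4 + (⅕)*41209) - (-32 - 3441) = (4 + 41209/5) - 1*(-3473) = 41229/5 + 3473 = 58594/5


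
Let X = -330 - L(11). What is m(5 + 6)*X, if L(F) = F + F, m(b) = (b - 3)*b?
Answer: -30976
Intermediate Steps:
m(b) = b*(-3 + b) (m(b) = (-3 + b)*b = b*(-3 + b))
L(F) = 2*F
X = -352 (X = -330 - 2*11 = -330 - 1*22 = -330 - 22 = -352)
m(5 + 6)*X = ((5 + 6)*(-3 + (5 + 6)))*(-352) = (11*(-3 + 11))*(-352) = (11*8)*(-352) = 88*(-352) = -30976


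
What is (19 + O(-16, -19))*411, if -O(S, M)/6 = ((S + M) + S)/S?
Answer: -411/8 ≈ -51.375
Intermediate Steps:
O(S, M) = -6*(M + 2*S)/S (O(S, M) = -6*((S + M) + S)/S = -6*((M + S) + S)/S = -6*(M + 2*S)/S)
(19 + O(-16, -19))*411 = (19 + (-12 - 6*(-19)/(-16)))*411 = (19 + (-12 - 6*(-19)*(-1/16)))*411 = (19 + (-12 - 57/8))*411 = (19 - 153/8)*411 = -⅛*411 = -411/8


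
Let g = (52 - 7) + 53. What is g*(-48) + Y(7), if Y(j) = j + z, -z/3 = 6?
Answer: -4715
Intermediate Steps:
z = -18 (z = -3*6 = -18)
Y(j) = -18 + j (Y(j) = j - 18 = -18 + j)
g = 98 (g = 45 + 53 = 98)
g*(-48) + Y(7) = 98*(-48) + (-18 + 7) = -4704 - 11 = -4715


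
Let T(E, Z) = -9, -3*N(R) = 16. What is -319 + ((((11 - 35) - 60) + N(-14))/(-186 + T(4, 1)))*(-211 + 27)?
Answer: -235927/585 ≈ -403.29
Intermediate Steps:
N(R) = -16/3 (N(R) = -⅓*16 = -16/3)
-319 + ((((11 - 35) - 60) + N(-14))/(-186 + T(4, 1)))*(-211 + 27) = -319 + ((((11 - 35) - 60) - 16/3)/(-186 - 9))*(-211 + 27) = -319 + (((-24 - 60) - 16/3)/(-195))*(-184) = -319 + ((-84 - 16/3)*(-1/195))*(-184) = -319 - 268/3*(-1/195)*(-184) = -319 + (268/585)*(-184) = -319 - 49312/585 = -235927/585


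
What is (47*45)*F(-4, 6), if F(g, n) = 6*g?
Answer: -50760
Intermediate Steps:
(47*45)*F(-4, 6) = (47*45)*(6*(-4)) = 2115*(-24) = -50760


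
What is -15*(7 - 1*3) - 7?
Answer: -67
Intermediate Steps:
-15*(7 - 1*3) - 7 = -15*(7 - 3) - 7 = -15*4 - 7 = -60 - 7 = -67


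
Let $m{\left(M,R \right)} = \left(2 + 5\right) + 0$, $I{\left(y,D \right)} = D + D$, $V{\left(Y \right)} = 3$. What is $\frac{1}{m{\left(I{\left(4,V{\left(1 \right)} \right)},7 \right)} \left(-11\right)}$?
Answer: $- \frac{1}{77} \approx -0.012987$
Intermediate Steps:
$I{\left(y,D \right)} = 2 D$
$m{\left(M,R \right)} = 7$ ($m{\left(M,R \right)} = 7 + 0 = 7$)
$\frac{1}{m{\left(I{\left(4,V{\left(1 \right)} \right)},7 \right)} \left(-11\right)} = \frac{1}{7 \left(-11\right)} = \frac{1}{-77} = - \frac{1}{77}$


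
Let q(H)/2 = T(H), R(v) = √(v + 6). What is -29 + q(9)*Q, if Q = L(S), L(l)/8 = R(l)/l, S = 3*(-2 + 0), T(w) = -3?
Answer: -29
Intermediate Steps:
S = -6 (S = 3*(-2) = -6)
R(v) = √(6 + v)
q(H) = -6 (q(H) = 2*(-3) = -6)
L(l) = 8*√(6 + l)/l (L(l) = 8*(√(6 + l)/l) = 8*√(6 + l)/l)
Q = 0 (Q = 8*√(6 - 6)/(-6) = 8*(-⅙)*√0 = 8*(-⅙)*0 = 0)
-29 + q(9)*Q = -29 - 6*0 = -29 + 0 = -29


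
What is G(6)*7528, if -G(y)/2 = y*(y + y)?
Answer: -1084032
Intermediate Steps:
G(y) = -4*y² (G(y) = -2*y*(y + y) = -2*y*2*y = -4*y²)
G(6)*7528 = -4*6²*7528 = -4*36*7528 = -144*7528 = -1084032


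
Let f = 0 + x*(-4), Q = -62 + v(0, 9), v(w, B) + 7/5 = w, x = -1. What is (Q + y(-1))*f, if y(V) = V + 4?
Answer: -1208/5 ≈ -241.60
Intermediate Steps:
v(w, B) = -7/5 + w
y(V) = 4 + V
Q = -317/5 (Q = -62 + (-7/5 + 0) = -62 - 7/5 = -317/5 ≈ -63.400)
f = 4 (f = 0 - 1*(-4) = 0 + 4 = 4)
(Q + y(-1))*f = (-317/5 + (4 - 1))*4 = (-317/5 + 3)*4 = -302/5*4 = -1208/5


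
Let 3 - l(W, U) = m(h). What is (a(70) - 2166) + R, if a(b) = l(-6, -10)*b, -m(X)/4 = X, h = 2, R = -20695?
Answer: -22091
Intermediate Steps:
m(X) = -4*X
l(W, U) = 11 (l(W, U) = 3 - (-4)*2 = 3 - 1*(-8) = 3 + 8 = 11)
a(b) = 11*b
(a(70) - 2166) + R = (11*70 - 2166) - 20695 = (770 - 2166) - 20695 = -1396 - 20695 = -22091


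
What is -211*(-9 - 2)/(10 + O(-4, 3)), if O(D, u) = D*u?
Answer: -2321/2 ≈ -1160.5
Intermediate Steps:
-211*(-9 - 2)/(10 + O(-4, 3)) = -211*(-9 - 2)/(10 - 4*3) = -(-2321)/(10 - 12) = -(-2321)/(-2) = -(-2321)*(-1)/2 = -211*11/2 = -2321/2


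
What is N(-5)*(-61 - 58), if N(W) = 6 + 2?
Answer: -952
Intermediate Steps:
N(W) = 8
N(-5)*(-61 - 58) = 8*(-61 - 58) = 8*(-119) = -952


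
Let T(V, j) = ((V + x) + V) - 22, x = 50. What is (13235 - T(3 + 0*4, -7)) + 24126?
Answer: 37327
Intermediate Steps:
T(V, j) = 28 + 2*V (T(V, j) = ((V + 50) + V) - 22 = ((50 + V) + V) - 22 = (50 + 2*V) - 22 = 28 + 2*V)
(13235 - T(3 + 0*4, -7)) + 24126 = (13235 - (28 + 2*(3 + 0*4))) + 24126 = (13235 - (28 + 2*(3 + 0))) + 24126 = (13235 - (28 + 2*3)) + 24126 = (13235 - (28 + 6)) + 24126 = (13235 - 1*34) + 24126 = (13235 - 34) + 24126 = 13201 + 24126 = 37327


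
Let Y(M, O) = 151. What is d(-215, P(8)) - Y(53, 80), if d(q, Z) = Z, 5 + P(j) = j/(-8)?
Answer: -157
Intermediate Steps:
P(j) = -5 - j/8 (P(j) = -5 + j/(-8) = -5 + j*(-⅛) = -5 - j/8)
d(-215, P(8)) - Y(53, 80) = (-5 - ⅛*8) - 1*151 = (-5 - 1) - 151 = -6 - 151 = -157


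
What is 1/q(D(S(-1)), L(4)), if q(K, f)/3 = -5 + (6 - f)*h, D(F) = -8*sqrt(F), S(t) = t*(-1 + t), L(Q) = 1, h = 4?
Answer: 1/45 ≈ 0.022222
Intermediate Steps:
q(K, f) = 57 - 12*f (q(K, f) = 3*(-5 + (6 - f)*4) = 3*(-5 + (24 - 4*f)) = 3*(19 - 4*f) = 57 - 12*f)
1/q(D(S(-1)), L(4)) = 1/(57 - 12*1) = 1/(57 - 12) = 1/45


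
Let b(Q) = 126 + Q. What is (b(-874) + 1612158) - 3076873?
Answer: -1465463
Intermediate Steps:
(b(-874) + 1612158) - 3076873 = ((126 - 874) + 1612158) - 3076873 = (-748 + 1612158) - 3076873 = 1611410 - 3076873 = -1465463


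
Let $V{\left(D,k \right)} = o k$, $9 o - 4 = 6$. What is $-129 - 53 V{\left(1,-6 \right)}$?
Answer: $\frac{673}{3} \approx 224.33$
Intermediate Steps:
$o = \frac{10}{9}$ ($o = \frac{4}{9} + \frac{1}{9} \cdot 6 = \frac{4}{9} + \frac{2}{3} = \frac{10}{9} \approx 1.1111$)
$V{\left(D,k \right)} = \frac{10 k}{9}$
$-129 - 53 V{\left(1,-6 \right)} = -129 - 53 \cdot \frac{10}{9} \left(-6\right) = -129 - - \frac{1060}{3} = -129 + \frac{1060}{3} = \frac{673}{3}$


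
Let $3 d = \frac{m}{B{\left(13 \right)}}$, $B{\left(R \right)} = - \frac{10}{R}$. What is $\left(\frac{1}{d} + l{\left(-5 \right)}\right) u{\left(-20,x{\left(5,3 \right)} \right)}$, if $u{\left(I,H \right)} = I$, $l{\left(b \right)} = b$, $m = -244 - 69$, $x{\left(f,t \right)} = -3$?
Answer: $\frac{406300}{4069} \approx 99.853$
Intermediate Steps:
$m = -313$
$d = \frac{4069}{30}$ ($d = \frac{\left(-313\right) \frac{1}{\left(-10\right) \frac{1}{13}}}{3} = \frac{\left(-313\right) \frac{1}{- \frac{10}{13}}}{3} = \frac{\left(-313\right) \left(- \frac{13}{10}\right)}{3} = \frac{1}{3} \cdot \frac{4069}{10} = \frac{4069}{30} \approx 135.63$)
$\left(\frac{1}{d} + l{\left(-5 \right)}\right) u{\left(-20,x{\left(5,3 \right)} \right)} = \left(\frac{1}{\frac{4069}{30}} - 5\right) \left(-20\right) = \left(\frac{30}{4069} - 5\right) \left(-20\right) = \left(- \frac{20315}{4069}\right) \left(-20\right) = \frac{406300}{4069}$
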